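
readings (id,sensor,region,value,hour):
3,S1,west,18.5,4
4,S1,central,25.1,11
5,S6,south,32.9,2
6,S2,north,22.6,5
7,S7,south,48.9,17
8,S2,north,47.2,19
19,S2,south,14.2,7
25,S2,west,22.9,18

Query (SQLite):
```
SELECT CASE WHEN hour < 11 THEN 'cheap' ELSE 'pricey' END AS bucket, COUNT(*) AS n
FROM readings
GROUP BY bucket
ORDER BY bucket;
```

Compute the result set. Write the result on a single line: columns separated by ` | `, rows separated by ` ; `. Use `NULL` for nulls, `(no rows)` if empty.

Bucket rows by hour < 11 → 'cheap' else 'pricey'; count each bucket.

cheap | 4 ; pricey | 4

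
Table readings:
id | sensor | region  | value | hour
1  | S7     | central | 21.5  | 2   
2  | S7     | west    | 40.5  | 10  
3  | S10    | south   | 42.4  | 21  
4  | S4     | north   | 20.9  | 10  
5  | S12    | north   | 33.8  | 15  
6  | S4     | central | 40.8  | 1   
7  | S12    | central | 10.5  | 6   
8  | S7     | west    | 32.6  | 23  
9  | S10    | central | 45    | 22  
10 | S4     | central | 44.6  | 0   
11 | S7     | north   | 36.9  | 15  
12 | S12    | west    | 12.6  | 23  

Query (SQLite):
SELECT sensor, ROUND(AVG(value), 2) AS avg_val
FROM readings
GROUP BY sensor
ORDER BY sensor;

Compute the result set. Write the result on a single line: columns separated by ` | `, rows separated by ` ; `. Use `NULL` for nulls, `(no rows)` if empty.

Partition readings by sensor; compute ROUND(AVG(value), 2) within each group.
  S10: ids {3, 9} → ROUND(AVG(value), 2)=43.7
  S12: ids {5, 7, 12} → ROUND(AVG(value), 2)=18.97
  S4: ids {4, 6, 10} → ROUND(AVG(value), 2)=35.43
  S7: ids {1, 2, 8, 11} → ROUND(AVG(value), 2)=32.88

S10 | 43.7 ; S12 | 18.97 ; S4 | 35.43 ; S7 | 32.88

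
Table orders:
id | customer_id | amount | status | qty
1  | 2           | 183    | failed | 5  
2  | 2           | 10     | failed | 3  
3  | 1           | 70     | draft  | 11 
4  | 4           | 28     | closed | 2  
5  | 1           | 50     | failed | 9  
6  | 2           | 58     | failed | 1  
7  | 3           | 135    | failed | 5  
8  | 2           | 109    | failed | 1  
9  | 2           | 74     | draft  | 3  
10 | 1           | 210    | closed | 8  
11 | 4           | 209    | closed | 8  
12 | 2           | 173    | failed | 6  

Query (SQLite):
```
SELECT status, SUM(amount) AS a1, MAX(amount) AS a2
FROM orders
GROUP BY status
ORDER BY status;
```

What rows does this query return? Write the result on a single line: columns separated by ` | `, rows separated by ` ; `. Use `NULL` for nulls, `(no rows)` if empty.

Group orders by status.
Per group compute: SUM(amount), MAX(amount).
  closed: ids {4, 10, 11} → SUM(amount)=447, MAX(amount)=210
  draft: ids {3, 9} → SUM(amount)=144, MAX(amount)=74
  failed: ids {1, 2, 5, 6, 7, 8, 12} → SUM(amount)=718, MAX(amount)=183

closed | 447 | 210 ; draft | 144 | 74 ; failed | 718 | 183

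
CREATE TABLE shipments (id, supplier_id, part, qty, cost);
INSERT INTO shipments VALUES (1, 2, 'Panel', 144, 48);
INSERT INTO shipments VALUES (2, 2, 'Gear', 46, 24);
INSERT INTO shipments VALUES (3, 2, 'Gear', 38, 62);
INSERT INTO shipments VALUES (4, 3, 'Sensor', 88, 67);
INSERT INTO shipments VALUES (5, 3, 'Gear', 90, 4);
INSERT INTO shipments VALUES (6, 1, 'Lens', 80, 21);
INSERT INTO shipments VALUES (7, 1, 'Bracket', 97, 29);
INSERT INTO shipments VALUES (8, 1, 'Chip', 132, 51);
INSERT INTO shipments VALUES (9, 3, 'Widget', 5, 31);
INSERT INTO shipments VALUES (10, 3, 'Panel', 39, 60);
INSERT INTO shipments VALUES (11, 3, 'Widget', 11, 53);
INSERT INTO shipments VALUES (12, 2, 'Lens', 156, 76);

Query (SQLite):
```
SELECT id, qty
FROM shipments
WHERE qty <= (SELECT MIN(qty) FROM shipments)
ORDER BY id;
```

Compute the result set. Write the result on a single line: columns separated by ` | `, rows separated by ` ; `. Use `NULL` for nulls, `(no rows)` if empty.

Scalar subquery: MIN(qty) over all shipments rows = 5.
Keep rows where qty <= that value.

9 | 5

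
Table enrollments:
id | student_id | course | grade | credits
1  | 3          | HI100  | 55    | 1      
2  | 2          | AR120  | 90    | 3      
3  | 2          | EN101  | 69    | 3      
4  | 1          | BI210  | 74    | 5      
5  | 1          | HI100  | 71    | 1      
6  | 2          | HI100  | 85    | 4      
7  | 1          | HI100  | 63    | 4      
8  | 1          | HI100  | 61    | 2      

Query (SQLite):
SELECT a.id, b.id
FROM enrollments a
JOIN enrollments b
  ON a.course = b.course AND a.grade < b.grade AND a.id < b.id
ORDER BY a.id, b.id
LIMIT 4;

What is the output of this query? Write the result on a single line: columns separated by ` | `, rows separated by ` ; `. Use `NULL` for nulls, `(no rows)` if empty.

Pairs (a,b) with same course, a.grade < b.grade, a.id < b.id.
course groups: AR120:{2} BI210:{4} EN101:{3} HI100:{1,5,6,7,8}
Ordered by (a.id, b.id); first 4.

1 | 5 ; 1 | 6 ; 1 | 7 ; 1 | 8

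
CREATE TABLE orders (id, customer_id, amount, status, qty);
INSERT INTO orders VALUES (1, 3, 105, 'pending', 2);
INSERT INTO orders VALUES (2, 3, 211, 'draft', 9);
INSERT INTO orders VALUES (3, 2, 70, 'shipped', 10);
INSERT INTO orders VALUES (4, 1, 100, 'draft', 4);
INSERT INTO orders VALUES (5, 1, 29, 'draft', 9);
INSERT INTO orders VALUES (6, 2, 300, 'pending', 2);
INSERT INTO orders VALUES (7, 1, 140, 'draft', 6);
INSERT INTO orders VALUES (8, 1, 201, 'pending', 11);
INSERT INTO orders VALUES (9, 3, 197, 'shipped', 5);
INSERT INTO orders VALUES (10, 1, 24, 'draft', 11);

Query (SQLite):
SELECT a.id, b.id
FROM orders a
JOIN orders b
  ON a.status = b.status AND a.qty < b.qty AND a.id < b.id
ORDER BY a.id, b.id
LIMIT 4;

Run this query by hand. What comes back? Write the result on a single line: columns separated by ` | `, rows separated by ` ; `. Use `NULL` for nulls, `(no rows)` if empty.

Pairs (a,b) with same status, a.qty < b.qty, a.id < b.id.
status groups: draft:{2,4,5,7,10} pending:{1,6,8} shipped:{3,9}
Ordered by (a.id, b.id); first 4.

1 | 8 ; 2 | 10 ; 4 | 5 ; 4 | 7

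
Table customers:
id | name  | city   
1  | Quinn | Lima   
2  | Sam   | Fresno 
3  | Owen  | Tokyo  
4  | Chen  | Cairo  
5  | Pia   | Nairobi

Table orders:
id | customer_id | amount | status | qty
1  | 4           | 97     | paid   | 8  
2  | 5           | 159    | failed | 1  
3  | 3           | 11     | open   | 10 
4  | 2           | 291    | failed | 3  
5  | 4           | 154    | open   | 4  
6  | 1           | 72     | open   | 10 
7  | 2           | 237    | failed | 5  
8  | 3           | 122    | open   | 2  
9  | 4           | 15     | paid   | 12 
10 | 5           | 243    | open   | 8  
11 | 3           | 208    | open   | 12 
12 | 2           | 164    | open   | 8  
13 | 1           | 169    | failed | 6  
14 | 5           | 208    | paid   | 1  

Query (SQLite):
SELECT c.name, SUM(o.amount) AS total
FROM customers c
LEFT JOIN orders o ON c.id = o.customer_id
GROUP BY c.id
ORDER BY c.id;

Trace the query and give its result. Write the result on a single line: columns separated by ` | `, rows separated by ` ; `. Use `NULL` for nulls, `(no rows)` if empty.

LEFT JOIN keeps every customers row; unmatched ones get NULL for orders columns.
Group by customers.id and compute SUM(o.amount). SUM over an all-NULL group is NULL.
  1: ids {6, 13} → SUM(o.amount)=241
  2: ids {4, 7, 12} → SUM(o.amount)=692
  3: ids {3, 8, 11} → SUM(o.amount)=341
  4: ids {1, 5, 9} → SUM(o.amount)=266
  5: ids {2, 10, 14} → SUM(o.amount)=610

Quinn | 241 ; Sam | 692 ; Owen | 341 ; Chen | 266 ; Pia | 610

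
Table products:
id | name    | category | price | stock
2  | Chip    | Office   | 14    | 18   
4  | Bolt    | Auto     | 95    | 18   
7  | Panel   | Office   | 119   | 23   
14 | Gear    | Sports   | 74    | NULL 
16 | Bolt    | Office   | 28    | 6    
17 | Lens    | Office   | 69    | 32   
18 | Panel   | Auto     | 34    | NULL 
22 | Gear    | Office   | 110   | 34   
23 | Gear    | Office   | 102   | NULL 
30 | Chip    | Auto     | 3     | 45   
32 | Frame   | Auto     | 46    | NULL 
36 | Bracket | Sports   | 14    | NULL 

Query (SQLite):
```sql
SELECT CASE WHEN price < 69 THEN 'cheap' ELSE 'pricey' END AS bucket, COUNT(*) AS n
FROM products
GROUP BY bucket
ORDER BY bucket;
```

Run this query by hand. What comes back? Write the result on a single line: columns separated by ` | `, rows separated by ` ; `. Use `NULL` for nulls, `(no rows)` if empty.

Bucket rows by price < 69 → 'cheap' else 'pricey'; count each bucket.

cheap | 6 ; pricey | 6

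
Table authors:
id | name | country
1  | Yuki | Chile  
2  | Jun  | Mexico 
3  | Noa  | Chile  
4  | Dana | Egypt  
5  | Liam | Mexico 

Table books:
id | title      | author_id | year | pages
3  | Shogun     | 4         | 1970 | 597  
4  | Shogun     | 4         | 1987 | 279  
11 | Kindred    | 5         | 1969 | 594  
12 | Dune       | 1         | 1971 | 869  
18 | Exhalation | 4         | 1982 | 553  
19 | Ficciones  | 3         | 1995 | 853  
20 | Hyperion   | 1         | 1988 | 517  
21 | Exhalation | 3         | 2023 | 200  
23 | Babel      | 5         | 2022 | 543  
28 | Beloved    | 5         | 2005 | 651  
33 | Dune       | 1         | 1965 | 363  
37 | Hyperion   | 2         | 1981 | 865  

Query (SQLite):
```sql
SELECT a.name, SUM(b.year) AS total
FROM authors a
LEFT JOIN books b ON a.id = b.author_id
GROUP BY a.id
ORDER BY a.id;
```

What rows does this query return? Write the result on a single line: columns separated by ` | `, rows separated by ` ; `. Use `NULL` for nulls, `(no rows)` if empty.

Yuki | 5924 ; Jun | 1981 ; Noa | 4018 ; Dana | 5939 ; Liam | 5996

LEFT JOIN keeps every authors row; unmatched ones get NULL for books columns.
Group by authors.id and compute SUM(b.year). SUM over an all-NULL group is NULL.
  1: ids {12, 20, 33} → SUM(b.year)=5924
  2: ids {37} → SUM(b.year)=1981
  3: ids {19, 21} → SUM(b.year)=4018
  4: ids {3, 4, 18} → SUM(b.year)=5939
  5: ids {11, 23, 28} → SUM(b.year)=5996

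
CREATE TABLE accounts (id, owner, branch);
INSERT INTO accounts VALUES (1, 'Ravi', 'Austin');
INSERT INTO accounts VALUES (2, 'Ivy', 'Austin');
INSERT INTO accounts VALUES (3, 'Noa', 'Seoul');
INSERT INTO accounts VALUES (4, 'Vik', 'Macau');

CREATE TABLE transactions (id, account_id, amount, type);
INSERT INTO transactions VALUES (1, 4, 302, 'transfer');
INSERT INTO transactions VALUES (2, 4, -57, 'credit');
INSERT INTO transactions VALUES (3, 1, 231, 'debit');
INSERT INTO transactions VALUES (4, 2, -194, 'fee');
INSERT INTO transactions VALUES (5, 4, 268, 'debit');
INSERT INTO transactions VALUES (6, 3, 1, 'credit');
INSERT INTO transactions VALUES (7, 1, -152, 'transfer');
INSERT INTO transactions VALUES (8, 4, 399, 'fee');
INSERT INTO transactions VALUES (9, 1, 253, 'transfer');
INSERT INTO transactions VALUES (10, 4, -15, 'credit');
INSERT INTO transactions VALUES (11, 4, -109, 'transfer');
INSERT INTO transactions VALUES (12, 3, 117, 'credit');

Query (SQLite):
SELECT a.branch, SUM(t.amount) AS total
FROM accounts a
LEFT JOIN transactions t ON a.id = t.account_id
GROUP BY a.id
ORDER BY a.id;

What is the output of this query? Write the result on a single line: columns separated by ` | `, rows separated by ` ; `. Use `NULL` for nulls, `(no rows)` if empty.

LEFT JOIN keeps every accounts row; unmatched ones get NULL for transactions columns.
Group by accounts.id and compute SUM(t.amount). SUM over an all-NULL group is NULL.
  1: ids {3, 7, 9} → SUM(t.amount)=332
  2: ids {4} → SUM(t.amount)=-194
  3: ids {6, 12} → SUM(t.amount)=118
  4: ids {1, 2, 5, 8, 10, 11} → SUM(t.amount)=788

Austin | 332 ; Austin | -194 ; Seoul | 118 ; Macau | 788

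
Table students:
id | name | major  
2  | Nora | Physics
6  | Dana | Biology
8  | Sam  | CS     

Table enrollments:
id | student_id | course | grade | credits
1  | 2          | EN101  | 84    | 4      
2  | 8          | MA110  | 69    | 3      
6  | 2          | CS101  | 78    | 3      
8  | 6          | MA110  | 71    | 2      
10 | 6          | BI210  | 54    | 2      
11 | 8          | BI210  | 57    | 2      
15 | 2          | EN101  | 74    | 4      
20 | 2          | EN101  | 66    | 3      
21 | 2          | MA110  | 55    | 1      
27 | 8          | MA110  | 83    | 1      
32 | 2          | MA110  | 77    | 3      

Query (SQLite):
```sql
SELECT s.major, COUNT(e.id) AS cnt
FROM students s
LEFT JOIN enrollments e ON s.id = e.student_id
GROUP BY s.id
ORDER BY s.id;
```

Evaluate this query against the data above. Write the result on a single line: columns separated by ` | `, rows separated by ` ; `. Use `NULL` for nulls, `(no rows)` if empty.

LEFT JOIN keeps every students row; unmatched ones get NULL for enrollments columns.
Group by students.id and compute COUNT(e.id). COUNT(col) of an all-NULL group is 0.
  2: ids {1, 6, 15, 20, 21, 32} → COUNT(e.id)=6
  6: ids {8, 10} → COUNT(e.id)=2
  8: ids {2, 11, 27} → COUNT(e.id)=3

Physics | 6 ; Biology | 2 ; CS | 3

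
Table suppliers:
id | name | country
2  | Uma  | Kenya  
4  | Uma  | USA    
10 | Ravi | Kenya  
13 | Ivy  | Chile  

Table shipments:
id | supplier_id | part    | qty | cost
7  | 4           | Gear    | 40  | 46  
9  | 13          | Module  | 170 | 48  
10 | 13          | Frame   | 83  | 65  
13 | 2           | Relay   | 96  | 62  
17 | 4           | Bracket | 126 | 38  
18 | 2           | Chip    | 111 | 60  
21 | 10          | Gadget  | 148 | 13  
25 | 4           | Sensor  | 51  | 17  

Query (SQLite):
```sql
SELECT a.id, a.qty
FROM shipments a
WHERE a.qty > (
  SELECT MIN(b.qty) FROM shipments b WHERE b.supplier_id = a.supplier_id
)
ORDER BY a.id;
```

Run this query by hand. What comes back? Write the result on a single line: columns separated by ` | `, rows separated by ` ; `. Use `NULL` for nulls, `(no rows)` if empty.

9 | 170 ; 17 | 126 ; 18 | 111 ; 25 | 51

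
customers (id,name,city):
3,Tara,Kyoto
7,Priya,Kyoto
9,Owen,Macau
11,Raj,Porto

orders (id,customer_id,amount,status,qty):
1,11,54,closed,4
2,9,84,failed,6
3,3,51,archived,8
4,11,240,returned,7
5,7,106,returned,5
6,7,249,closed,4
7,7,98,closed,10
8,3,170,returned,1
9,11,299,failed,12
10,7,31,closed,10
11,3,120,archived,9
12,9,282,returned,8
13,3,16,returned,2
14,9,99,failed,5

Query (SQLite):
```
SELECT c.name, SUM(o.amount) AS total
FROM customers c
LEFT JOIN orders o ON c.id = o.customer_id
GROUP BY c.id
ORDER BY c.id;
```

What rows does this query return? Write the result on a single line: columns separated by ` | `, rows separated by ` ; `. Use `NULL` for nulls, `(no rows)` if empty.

Tara | 357 ; Priya | 484 ; Owen | 465 ; Raj | 593

LEFT JOIN keeps every customers row; unmatched ones get NULL for orders columns.
Group by customers.id and compute SUM(o.amount). SUM over an all-NULL group is NULL.
  3: ids {3, 8, 11, 13} → SUM(o.amount)=357
  7: ids {5, 6, 7, 10} → SUM(o.amount)=484
  9: ids {2, 12, 14} → SUM(o.amount)=465
  11: ids {1, 4, 9} → SUM(o.amount)=593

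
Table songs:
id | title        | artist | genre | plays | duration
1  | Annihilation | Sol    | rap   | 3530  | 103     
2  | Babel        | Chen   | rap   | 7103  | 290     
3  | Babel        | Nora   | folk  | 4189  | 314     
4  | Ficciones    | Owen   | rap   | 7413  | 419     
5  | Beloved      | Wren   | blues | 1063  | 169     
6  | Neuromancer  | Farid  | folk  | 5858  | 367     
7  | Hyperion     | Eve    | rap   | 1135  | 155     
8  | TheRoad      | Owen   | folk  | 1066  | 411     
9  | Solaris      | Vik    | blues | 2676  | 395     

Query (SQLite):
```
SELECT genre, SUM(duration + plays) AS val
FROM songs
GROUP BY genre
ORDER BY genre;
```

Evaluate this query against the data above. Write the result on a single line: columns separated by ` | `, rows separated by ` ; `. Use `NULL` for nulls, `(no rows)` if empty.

blues | 4303 ; folk | 12205 ; rap | 20148

For each row compute duration + plays.
Group by genre; take SUM of the expression per group.
  blues: ids {5, 9} → SUM(duration + plays)=4303
  folk: ids {3, 6, 8} → SUM(duration + plays)=12205
  rap: ids {1, 2, 4, 7} → SUM(duration + plays)=20148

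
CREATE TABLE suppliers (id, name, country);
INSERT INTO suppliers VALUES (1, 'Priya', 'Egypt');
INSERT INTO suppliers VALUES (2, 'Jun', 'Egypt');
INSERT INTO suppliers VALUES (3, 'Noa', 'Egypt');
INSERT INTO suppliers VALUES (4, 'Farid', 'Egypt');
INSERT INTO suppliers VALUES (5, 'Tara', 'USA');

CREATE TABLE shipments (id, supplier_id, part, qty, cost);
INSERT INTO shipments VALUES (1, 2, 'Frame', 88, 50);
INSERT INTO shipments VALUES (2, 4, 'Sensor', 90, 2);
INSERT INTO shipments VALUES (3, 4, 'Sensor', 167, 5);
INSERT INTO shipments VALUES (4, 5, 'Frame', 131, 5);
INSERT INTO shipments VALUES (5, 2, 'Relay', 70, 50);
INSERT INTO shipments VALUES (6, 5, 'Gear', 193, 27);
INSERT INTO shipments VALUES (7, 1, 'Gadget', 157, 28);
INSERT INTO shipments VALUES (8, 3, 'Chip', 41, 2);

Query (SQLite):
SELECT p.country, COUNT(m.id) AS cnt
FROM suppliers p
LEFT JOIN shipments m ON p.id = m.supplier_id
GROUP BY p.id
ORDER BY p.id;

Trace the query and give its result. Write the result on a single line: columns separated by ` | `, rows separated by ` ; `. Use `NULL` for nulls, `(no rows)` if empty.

Egypt | 1 ; Egypt | 2 ; Egypt | 1 ; Egypt | 2 ; USA | 2

LEFT JOIN keeps every suppliers row; unmatched ones get NULL for shipments columns.
Group by suppliers.id and compute COUNT(m.id). COUNT(col) of an all-NULL group is 0.
  1: ids {7} → COUNT(m.id)=1
  2: ids {1, 5} → COUNT(m.id)=2
  3: ids {8} → COUNT(m.id)=1
  4: ids {2, 3} → COUNT(m.id)=2
  5: ids {4, 6} → COUNT(m.id)=2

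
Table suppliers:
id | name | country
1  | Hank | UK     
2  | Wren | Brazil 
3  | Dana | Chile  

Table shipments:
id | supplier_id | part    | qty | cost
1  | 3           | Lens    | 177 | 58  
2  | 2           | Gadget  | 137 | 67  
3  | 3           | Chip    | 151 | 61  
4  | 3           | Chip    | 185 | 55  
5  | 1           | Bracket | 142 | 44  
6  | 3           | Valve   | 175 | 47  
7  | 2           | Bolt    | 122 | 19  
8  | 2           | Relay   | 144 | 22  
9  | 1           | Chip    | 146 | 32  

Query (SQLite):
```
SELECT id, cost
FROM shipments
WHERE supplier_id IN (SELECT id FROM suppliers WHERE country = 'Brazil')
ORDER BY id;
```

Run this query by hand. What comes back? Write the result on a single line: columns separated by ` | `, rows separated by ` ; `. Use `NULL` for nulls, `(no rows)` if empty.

Inner query: suppliers.id where country = 'Brazil'.
Outer: keep shipments rows whose supplier_id is in that set.
Inner query → {2}

2 | 67 ; 7 | 19 ; 8 | 22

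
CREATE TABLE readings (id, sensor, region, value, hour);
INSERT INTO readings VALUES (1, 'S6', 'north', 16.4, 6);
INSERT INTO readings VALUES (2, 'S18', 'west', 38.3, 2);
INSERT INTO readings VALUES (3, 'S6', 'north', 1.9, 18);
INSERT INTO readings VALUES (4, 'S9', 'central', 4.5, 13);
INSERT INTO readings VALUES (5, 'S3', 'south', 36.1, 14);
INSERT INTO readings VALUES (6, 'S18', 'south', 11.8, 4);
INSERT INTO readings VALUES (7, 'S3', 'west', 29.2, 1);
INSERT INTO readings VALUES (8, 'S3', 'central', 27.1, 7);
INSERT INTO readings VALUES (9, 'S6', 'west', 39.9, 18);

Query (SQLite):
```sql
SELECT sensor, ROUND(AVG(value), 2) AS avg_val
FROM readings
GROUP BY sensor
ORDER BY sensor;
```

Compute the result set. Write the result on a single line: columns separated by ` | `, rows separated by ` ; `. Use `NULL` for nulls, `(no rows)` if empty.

S18 | 25.05 ; S3 | 30.8 ; S6 | 19.4 ; S9 | 4.5

Partition readings by sensor; compute ROUND(AVG(value), 2) within each group.
  S18: ids {2, 6} → ROUND(AVG(value), 2)=25.05
  S3: ids {5, 7, 8} → ROUND(AVG(value), 2)=30.8
  S6: ids {1, 3, 9} → ROUND(AVG(value), 2)=19.4
  S9: ids {4} → ROUND(AVG(value), 2)=4.5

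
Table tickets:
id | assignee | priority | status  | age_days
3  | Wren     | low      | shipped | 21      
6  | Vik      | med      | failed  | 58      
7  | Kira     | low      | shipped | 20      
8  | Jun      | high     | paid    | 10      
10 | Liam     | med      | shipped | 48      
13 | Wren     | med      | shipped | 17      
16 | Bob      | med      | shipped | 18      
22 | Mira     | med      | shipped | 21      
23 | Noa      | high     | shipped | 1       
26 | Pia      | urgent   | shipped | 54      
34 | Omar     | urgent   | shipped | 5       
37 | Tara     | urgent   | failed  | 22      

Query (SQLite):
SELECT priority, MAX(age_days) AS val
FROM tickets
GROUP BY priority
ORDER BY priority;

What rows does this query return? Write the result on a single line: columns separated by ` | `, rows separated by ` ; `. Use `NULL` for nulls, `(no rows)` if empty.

Partition tickets by priority; compute MAX(age_days) within each group.
  high: ids {8, 23} → MAX(age_days)=10
  low: ids {3, 7} → MAX(age_days)=21
  med: ids {6, 10, 13, 16, 22} → MAX(age_days)=58
  urgent: ids {26, 34, 37} → MAX(age_days)=54

high | 10 ; low | 21 ; med | 58 ; urgent | 54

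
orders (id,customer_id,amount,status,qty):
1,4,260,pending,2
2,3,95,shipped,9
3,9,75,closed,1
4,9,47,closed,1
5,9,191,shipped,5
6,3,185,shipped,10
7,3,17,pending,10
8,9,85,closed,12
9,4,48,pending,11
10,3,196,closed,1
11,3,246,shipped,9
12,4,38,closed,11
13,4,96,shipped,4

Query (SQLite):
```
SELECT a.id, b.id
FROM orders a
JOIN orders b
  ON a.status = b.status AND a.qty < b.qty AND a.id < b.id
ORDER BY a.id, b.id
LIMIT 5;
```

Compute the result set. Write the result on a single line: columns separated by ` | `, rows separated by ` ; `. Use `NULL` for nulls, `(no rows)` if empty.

1 | 7 ; 1 | 9 ; 2 | 6 ; 3 | 8 ; 3 | 12

Pairs (a,b) with same status, a.qty < b.qty, a.id < b.id.
status groups: closed:{3,4,8,10,12} pending:{1,7,9} shipped:{2,5,6,11,13}
Ordered by (a.id, b.id); first 5.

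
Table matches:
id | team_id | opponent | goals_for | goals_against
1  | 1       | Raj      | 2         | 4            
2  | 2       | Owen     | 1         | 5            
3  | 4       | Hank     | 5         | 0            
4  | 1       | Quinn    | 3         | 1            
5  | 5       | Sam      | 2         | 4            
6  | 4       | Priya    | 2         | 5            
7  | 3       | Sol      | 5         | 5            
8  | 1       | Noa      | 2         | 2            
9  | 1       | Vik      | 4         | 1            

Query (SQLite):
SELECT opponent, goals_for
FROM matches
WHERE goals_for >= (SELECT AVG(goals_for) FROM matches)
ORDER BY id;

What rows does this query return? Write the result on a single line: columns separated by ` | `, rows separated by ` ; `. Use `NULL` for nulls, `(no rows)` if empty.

Hank | 5 ; Quinn | 3 ; Sol | 5 ; Vik | 4

Scalar subquery: AVG(goals_for) over all matches rows = 2.888889 (≈; comparison uses full precision).
Keep rows where goals_for >= that value.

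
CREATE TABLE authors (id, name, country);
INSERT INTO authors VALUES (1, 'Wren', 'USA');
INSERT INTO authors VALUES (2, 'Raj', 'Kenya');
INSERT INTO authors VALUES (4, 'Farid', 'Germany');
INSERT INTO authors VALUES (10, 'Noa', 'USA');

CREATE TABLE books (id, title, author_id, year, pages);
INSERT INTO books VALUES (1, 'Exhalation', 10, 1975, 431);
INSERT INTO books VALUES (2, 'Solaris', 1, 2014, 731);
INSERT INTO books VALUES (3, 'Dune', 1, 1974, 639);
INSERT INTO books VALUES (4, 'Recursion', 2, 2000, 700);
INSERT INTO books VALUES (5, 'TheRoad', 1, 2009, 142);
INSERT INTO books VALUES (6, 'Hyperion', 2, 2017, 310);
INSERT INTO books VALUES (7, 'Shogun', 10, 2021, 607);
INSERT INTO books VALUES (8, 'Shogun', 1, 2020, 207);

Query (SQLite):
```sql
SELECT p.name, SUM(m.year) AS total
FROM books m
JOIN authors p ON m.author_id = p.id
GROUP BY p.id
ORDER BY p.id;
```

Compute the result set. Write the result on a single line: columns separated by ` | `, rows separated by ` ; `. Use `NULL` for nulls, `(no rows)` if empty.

Join each books row to its authors via author_id.
Group joined rows by authors.id; compute SUM(m.year) per group.
  1: ids {2, 3, 5, 8} → SUM(m.year)=8017
  2: ids {4, 6} → SUM(m.year)=4017
  10: ids {1, 7} → SUM(m.year)=3996

Wren | 8017 ; Raj | 4017 ; Noa | 3996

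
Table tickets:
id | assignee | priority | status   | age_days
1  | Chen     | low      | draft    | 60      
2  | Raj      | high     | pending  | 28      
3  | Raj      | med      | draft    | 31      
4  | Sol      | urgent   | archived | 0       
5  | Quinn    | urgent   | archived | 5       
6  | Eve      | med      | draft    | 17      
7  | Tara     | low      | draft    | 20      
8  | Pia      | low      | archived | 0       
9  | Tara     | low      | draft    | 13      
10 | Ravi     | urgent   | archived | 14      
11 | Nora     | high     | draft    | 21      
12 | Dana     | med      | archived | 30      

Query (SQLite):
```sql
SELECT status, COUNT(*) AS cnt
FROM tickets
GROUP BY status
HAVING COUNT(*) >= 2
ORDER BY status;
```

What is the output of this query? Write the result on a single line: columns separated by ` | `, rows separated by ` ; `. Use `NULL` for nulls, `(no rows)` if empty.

Partition tickets by status; compute COUNT(*) within each group.
HAVING: keep groups with count ≥ 2.
  archived: ids {4, 5, 8, 10, 12} → COUNT(*)=5
  draft: ids {1, 3, 6, 7, 9, 11} → COUNT(*)=6
  pending: ids {2} → COUNT(*)=1

archived | 5 ; draft | 6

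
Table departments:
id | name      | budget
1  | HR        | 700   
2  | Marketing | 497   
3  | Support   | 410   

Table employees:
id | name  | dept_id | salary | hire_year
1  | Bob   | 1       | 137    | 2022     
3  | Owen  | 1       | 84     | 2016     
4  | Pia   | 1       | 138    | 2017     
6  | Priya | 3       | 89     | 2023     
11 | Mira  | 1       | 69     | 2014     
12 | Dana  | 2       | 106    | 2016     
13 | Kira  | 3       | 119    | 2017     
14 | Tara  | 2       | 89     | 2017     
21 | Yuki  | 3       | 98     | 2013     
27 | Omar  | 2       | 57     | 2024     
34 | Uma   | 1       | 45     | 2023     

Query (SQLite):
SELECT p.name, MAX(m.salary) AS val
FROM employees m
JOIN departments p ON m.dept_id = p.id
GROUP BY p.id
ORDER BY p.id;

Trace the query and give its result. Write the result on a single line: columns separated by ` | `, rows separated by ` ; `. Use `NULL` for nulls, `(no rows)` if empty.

HR | 138 ; Marketing | 106 ; Support | 119

Join each employees row to its departments via dept_id.
Group joined rows by departments.id; compute MAX(m.salary) per group.
  1: ids {1, 3, 4, 11, 34} → MAX(m.salary)=138
  2: ids {12, 14, 27} → MAX(m.salary)=106
  3: ids {6, 13, 21} → MAX(m.salary)=119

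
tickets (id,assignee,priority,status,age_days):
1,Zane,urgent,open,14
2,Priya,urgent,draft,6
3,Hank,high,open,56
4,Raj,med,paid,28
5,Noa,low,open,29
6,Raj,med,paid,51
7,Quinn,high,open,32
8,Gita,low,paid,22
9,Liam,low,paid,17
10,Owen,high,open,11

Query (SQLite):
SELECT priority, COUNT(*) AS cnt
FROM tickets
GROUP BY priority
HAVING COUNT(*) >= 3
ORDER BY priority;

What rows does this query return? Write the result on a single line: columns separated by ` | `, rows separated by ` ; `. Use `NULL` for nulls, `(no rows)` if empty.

high | 3 ; low | 3

Partition tickets by priority; compute COUNT(*) within each group.
HAVING: keep groups with count ≥ 3.
  high: ids {3, 7, 10} → COUNT(*)=3
  low: ids {5, 8, 9} → COUNT(*)=3
  med: ids {4, 6} → COUNT(*)=2
  urgent: ids {1, 2} → COUNT(*)=2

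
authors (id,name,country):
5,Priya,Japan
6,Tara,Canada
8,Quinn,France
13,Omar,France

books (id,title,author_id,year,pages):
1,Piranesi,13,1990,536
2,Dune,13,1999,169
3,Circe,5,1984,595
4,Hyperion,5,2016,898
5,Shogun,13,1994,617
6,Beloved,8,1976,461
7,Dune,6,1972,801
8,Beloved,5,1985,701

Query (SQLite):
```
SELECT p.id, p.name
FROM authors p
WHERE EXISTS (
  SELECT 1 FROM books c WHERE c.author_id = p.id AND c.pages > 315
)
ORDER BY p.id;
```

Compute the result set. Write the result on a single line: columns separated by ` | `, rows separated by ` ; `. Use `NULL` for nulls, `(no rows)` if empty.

5 | Priya ; 6 | Tara ; 8 | Quinn ; 13 | Omar

For each authors row, check whether any books with matching author_id has pages > 315.
Keep rows where that is true.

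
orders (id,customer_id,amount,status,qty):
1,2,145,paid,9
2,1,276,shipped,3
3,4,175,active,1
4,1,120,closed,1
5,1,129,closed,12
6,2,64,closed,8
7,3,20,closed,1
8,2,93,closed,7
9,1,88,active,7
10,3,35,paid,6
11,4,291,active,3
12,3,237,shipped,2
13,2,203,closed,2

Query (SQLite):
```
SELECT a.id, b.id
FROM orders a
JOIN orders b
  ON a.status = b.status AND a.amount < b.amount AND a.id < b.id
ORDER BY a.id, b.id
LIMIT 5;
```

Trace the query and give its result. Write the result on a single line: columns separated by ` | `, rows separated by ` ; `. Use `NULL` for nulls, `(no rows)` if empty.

3 | 11 ; 4 | 5 ; 4 | 13 ; 5 | 13 ; 6 | 8

Pairs (a,b) with same status, a.amount < b.amount, a.id < b.id.
status groups: active:{3,9,11} closed:{4,5,6,7,8,13} paid:{1,10} shipped:{2,12}
Ordered by (a.id, b.id); first 5.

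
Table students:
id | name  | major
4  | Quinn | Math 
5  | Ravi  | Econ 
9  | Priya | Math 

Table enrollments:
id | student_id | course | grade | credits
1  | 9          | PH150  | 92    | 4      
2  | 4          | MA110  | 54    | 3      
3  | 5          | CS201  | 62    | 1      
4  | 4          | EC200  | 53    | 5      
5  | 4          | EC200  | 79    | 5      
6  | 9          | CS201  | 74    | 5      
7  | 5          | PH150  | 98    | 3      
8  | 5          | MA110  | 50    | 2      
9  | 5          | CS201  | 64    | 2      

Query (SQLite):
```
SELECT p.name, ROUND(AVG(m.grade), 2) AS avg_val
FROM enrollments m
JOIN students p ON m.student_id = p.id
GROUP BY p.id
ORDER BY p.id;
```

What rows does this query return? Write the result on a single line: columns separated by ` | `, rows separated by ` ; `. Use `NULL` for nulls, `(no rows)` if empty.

Join each enrollments row to its students via student_id.
Group joined rows by students.id; compute ROUND(AVG(m.grade), 2) per group.
  4: ids {2, 4, 5} → ROUND(AVG(m.grade), 2)=62
  5: ids {3, 7, 8, 9} → ROUND(AVG(m.grade), 2)=68.5
  9: ids {1, 6} → ROUND(AVG(m.grade), 2)=83

Quinn | 62 ; Ravi | 68.5 ; Priya | 83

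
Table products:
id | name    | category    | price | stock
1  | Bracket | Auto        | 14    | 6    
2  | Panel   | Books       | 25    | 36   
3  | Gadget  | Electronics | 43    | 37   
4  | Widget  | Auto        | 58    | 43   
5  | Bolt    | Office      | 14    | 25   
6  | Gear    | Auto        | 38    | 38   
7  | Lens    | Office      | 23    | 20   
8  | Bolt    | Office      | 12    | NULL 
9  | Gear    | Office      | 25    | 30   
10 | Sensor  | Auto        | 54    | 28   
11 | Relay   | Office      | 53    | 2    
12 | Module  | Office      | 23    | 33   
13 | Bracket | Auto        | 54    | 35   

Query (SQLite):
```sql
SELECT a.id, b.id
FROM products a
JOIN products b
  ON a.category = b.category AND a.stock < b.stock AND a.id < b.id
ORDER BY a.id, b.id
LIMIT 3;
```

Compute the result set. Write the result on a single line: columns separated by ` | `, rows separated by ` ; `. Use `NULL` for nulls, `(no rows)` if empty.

1 | 4 ; 1 | 6 ; 1 | 10

Pairs (a,b) with same category, a.stock < b.stock, a.id < b.id.
category groups: Auto:{1,4,6,10,13} Books:{2} Electronics:{3} Office:{5,7,8,9,11,12}
Ordered by (a.id, b.id); first 3.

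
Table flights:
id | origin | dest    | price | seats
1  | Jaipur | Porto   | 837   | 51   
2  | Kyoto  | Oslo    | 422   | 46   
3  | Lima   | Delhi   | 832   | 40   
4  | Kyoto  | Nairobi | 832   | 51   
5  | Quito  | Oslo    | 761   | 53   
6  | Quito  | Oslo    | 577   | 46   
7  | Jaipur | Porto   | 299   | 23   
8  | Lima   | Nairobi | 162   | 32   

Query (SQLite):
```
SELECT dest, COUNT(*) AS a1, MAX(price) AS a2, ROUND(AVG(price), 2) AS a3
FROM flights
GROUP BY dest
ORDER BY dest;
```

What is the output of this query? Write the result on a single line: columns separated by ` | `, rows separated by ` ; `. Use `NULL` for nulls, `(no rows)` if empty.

Group flights by dest.
Per group compute: COUNT(*), MAX(price), ROUND(AVG(price), 2).
  Delhi: ids {3} → COUNT(*)=1, MAX(price)=832, ROUND(AVG(price), 2)=832
  Nairobi: ids {4, 8} → COUNT(*)=2, MAX(price)=832, ROUND(AVG(price), 2)=497
  Oslo: ids {2, 5, 6} → COUNT(*)=3, MAX(price)=761, ROUND(AVG(price), 2)=586.67
  Porto: ids {1, 7} → COUNT(*)=2, MAX(price)=837, ROUND(AVG(price), 2)=568

Delhi | 1 | 832 | 832 ; Nairobi | 2 | 832 | 497 ; Oslo | 3 | 761 | 586.67 ; Porto | 2 | 837 | 568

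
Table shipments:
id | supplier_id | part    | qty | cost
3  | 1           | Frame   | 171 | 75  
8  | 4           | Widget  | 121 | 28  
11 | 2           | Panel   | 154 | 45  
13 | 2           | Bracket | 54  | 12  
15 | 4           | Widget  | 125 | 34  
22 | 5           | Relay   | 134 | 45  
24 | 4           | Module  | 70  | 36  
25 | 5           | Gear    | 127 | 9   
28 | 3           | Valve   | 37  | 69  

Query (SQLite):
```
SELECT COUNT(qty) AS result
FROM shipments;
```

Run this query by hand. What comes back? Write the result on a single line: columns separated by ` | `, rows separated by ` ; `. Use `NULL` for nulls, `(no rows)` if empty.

9

All qty values: [171, 121, 154, 54, 125, 134, 70, 127, 37].
COUNT(qty) counts non-NULL values → 9.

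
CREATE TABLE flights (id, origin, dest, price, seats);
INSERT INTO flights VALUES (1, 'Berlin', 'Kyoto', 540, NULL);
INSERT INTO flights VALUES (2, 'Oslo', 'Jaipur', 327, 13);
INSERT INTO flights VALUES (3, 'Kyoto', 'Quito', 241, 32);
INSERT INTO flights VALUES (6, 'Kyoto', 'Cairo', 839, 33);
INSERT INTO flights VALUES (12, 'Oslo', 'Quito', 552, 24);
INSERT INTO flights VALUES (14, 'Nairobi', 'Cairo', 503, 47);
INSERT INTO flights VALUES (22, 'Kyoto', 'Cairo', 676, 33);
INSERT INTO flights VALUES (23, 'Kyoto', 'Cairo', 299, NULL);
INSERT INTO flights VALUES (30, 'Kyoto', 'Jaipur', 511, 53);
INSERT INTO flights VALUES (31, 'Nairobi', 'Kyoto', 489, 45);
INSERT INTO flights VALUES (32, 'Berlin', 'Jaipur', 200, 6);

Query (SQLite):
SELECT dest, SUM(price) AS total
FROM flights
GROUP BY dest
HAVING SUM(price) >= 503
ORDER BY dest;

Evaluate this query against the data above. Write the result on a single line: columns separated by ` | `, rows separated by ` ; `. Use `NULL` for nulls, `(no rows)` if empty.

Cairo | 2317 ; Jaipur | 1038 ; Kyoto | 1029 ; Quito | 793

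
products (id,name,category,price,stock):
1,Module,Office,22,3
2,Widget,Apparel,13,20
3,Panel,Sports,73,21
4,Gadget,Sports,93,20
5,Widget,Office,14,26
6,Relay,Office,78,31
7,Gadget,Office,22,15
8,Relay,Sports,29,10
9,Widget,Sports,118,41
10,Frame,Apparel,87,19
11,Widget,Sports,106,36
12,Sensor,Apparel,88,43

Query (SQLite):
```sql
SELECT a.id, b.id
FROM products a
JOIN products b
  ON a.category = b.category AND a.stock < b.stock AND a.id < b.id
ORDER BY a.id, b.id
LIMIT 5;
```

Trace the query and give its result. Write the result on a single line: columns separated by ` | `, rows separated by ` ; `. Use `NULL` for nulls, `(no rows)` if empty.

1 | 5 ; 1 | 6 ; 1 | 7 ; 2 | 12 ; 3 | 9

Pairs (a,b) with same category, a.stock < b.stock, a.id < b.id.
category groups: Apparel:{2,10,12} Office:{1,5,6,7} Sports:{3,4,8,9,11}
Ordered by (a.id, b.id); first 5.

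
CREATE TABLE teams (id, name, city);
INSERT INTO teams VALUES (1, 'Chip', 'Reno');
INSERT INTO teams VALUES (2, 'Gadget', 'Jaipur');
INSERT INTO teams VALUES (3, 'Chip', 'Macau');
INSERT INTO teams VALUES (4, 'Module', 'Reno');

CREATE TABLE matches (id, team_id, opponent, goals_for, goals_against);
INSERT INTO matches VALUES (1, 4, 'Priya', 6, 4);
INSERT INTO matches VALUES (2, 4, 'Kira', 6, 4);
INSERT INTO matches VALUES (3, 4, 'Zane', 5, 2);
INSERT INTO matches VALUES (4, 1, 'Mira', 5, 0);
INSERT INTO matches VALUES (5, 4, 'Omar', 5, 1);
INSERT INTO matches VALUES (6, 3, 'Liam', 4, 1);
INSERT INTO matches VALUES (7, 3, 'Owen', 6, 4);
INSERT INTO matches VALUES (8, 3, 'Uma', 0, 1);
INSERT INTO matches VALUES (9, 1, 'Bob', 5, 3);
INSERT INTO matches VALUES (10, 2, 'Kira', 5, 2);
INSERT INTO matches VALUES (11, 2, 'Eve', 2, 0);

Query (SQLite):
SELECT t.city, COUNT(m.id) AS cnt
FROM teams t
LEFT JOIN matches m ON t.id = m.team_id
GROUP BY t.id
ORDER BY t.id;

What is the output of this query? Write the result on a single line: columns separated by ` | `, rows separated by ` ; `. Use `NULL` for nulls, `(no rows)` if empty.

LEFT JOIN keeps every teams row; unmatched ones get NULL for matches columns.
Group by teams.id and compute COUNT(m.id). COUNT(col) of an all-NULL group is 0.
  1: ids {4, 9} → COUNT(m.id)=2
  2: ids {10, 11} → COUNT(m.id)=2
  3: ids {6, 7, 8} → COUNT(m.id)=3
  4: ids {1, 2, 3, 5} → COUNT(m.id)=4

Reno | 2 ; Jaipur | 2 ; Macau | 3 ; Reno | 4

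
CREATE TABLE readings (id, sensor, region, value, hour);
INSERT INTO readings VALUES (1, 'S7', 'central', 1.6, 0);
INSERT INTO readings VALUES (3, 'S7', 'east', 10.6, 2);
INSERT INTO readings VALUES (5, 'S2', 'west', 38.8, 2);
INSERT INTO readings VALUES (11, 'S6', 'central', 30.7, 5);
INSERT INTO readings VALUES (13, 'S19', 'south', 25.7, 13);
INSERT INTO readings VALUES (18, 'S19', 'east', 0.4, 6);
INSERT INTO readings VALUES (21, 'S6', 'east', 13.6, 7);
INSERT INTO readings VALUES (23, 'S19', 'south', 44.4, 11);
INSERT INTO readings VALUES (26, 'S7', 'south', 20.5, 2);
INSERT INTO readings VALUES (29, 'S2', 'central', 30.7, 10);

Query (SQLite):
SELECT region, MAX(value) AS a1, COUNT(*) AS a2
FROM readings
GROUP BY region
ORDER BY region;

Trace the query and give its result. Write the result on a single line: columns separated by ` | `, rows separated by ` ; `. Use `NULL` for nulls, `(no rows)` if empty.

central | 30.7 | 3 ; east | 13.6 | 3 ; south | 44.4 | 3 ; west | 38.8 | 1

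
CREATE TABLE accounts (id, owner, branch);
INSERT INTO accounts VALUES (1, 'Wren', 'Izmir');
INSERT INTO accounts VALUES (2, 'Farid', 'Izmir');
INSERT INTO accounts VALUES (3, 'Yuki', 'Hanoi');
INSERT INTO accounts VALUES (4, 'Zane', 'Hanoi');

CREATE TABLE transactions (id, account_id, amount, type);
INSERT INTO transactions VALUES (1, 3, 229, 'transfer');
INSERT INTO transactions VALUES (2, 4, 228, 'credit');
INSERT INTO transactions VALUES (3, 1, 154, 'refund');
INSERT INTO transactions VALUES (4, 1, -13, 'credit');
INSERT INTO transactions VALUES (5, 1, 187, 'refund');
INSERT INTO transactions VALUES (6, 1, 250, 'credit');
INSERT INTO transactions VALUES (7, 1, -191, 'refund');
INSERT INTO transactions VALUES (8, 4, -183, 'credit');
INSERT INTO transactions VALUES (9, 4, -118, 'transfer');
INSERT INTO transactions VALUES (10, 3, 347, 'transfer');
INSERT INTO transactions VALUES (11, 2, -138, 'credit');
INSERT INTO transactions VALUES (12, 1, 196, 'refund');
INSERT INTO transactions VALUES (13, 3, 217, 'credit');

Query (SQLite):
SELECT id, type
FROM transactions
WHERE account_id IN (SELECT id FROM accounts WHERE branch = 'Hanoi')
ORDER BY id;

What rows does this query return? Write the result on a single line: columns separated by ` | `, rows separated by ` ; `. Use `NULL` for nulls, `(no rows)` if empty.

1 | transfer ; 2 | credit ; 8 | credit ; 9 | transfer ; 10 | transfer ; 13 | credit

Inner query: accounts.id where branch = 'Hanoi'.
Outer: keep transactions rows whose account_id is in that set.
Inner query → {3, 4}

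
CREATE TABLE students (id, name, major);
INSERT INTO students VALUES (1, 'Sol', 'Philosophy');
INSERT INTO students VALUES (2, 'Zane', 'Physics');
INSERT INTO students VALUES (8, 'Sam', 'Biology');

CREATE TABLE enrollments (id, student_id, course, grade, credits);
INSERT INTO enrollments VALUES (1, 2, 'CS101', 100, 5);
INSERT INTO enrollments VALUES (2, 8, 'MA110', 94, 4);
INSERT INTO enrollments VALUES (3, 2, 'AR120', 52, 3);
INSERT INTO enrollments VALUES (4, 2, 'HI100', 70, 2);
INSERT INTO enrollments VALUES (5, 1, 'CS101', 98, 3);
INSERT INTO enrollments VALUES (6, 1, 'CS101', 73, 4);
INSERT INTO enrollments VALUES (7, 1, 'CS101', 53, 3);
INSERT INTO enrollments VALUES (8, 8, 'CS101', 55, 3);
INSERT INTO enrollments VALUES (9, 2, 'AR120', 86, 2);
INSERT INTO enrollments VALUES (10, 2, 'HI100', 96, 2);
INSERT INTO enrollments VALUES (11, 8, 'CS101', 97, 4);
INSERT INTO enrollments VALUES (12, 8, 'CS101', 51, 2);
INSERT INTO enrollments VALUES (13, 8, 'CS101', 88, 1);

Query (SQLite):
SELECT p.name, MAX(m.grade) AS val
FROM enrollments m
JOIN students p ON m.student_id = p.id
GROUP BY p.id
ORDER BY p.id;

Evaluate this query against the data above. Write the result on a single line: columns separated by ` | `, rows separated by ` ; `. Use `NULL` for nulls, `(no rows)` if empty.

Join each enrollments row to its students via student_id.
Group joined rows by students.id; compute MAX(m.grade) per group.
  1: ids {5, 6, 7} → MAX(m.grade)=98
  2: ids {1, 3, 4, 9, 10} → MAX(m.grade)=100
  8: ids {2, 8, 11, 12, 13} → MAX(m.grade)=97

Sol | 98 ; Zane | 100 ; Sam | 97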